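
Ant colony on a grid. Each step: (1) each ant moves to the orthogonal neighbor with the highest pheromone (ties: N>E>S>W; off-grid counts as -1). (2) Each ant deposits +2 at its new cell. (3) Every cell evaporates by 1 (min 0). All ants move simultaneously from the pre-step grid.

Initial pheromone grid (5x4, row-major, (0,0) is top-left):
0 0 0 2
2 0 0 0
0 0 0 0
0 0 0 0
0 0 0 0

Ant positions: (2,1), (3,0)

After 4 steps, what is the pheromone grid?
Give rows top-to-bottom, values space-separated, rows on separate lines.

After step 1: ants at (1,1),(2,0)
  0 0 0 1
  1 1 0 0
  1 0 0 0
  0 0 0 0
  0 0 0 0
After step 2: ants at (1,0),(1,0)
  0 0 0 0
  4 0 0 0
  0 0 0 0
  0 0 0 0
  0 0 0 0
After step 3: ants at (0,0),(0,0)
  3 0 0 0
  3 0 0 0
  0 0 0 0
  0 0 0 0
  0 0 0 0
After step 4: ants at (1,0),(1,0)
  2 0 0 0
  6 0 0 0
  0 0 0 0
  0 0 0 0
  0 0 0 0

2 0 0 0
6 0 0 0
0 0 0 0
0 0 0 0
0 0 0 0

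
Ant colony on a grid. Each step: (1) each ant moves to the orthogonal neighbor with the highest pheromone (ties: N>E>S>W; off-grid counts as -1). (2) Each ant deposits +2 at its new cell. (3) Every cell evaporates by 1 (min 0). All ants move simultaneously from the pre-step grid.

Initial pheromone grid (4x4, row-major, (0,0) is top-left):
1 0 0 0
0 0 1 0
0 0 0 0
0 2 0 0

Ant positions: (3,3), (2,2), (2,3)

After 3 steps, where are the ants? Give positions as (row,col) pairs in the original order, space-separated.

Step 1: ant0:(3,3)->N->(2,3) | ant1:(2,2)->N->(1,2) | ant2:(2,3)->N->(1,3)
  grid max=2 at (1,2)
Step 2: ant0:(2,3)->N->(1,3) | ant1:(1,2)->E->(1,3) | ant2:(1,3)->W->(1,2)
  grid max=4 at (1,3)
Step 3: ant0:(1,3)->W->(1,2) | ant1:(1,3)->W->(1,2) | ant2:(1,2)->E->(1,3)
  grid max=6 at (1,2)

(1,2) (1,2) (1,3)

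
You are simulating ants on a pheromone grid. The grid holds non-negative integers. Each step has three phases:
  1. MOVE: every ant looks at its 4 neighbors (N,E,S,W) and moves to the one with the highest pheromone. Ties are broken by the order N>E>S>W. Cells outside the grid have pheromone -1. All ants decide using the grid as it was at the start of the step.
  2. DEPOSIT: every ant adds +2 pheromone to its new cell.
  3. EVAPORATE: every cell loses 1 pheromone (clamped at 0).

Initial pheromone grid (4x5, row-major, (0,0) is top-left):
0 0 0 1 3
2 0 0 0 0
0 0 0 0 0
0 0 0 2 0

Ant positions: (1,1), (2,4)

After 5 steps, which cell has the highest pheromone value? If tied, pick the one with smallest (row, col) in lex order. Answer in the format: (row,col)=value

Step 1: ant0:(1,1)->W->(1,0) | ant1:(2,4)->N->(1,4)
  grid max=3 at (1,0)
Step 2: ant0:(1,0)->N->(0,0) | ant1:(1,4)->N->(0,4)
  grid max=3 at (0,4)
Step 3: ant0:(0,0)->S->(1,0) | ant1:(0,4)->S->(1,4)
  grid max=3 at (1,0)
Step 4: ant0:(1,0)->N->(0,0) | ant1:(1,4)->N->(0,4)
  grid max=3 at (0,4)
Step 5: ant0:(0,0)->S->(1,0) | ant1:(0,4)->S->(1,4)
  grid max=3 at (1,0)
Final grid:
  0 0 0 0 2
  3 0 0 0 1
  0 0 0 0 0
  0 0 0 0 0
Max pheromone 3 at (1,0)

Answer: (1,0)=3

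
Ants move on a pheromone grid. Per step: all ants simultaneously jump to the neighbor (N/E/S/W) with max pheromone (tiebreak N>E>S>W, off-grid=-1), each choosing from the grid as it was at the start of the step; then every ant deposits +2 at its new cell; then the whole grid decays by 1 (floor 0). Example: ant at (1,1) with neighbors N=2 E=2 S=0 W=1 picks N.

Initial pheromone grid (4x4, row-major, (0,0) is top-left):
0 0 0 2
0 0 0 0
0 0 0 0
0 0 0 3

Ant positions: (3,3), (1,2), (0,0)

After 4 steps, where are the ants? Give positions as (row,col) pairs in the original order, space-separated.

Step 1: ant0:(3,3)->N->(2,3) | ant1:(1,2)->N->(0,2) | ant2:(0,0)->E->(0,1)
  grid max=2 at (3,3)
Step 2: ant0:(2,3)->S->(3,3) | ant1:(0,2)->E->(0,3) | ant2:(0,1)->E->(0,2)
  grid max=3 at (3,3)
Step 3: ant0:(3,3)->N->(2,3) | ant1:(0,3)->W->(0,2) | ant2:(0,2)->E->(0,3)
  grid max=3 at (0,2)
Step 4: ant0:(2,3)->S->(3,3) | ant1:(0,2)->E->(0,3) | ant2:(0,3)->W->(0,2)
  grid max=4 at (0,2)

(3,3) (0,3) (0,2)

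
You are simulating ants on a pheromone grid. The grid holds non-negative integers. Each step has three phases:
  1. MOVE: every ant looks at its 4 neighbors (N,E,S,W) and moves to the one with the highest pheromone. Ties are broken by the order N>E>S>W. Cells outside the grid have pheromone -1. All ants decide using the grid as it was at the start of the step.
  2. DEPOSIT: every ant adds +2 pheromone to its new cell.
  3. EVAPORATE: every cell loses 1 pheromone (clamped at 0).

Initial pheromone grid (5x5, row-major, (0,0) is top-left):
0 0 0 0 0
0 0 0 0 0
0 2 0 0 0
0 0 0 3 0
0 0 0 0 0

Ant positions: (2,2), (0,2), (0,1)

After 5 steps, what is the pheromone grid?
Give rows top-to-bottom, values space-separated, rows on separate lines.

After step 1: ants at (2,1),(0,3),(0,2)
  0 0 1 1 0
  0 0 0 0 0
  0 3 0 0 0
  0 0 0 2 0
  0 0 0 0 0
After step 2: ants at (1,1),(0,2),(0,3)
  0 0 2 2 0
  0 1 0 0 0
  0 2 0 0 0
  0 0 0 1 0
  0 0 0 0 0
After step 3: ants at (2,1),(0,3),(0,2)
  0 0 3 3 0
  0 0 0 0 0
  0 3 0 0 0
  0 0 0 0 0
  0 0 0 0 0
After step 4: ants at (1,1),(0,2),(0,3)
  0 0 4 4 0
  0 1 0 0 0
  0 2 0 0 0
  0 0 0 0 0
  0 0 0 0 0
After step 5: ants at (2,1),(0,3),(0,2)
  0 0 5 5 0
  0 0 0 0 0
  0 3 0 0 0
  0 0 0 0 0
  0 0 0 0 0

0 0 5 5 0
0 0 0 0 0
0 3 0 0 0
0 0 0 0 0
0 0 0 0 0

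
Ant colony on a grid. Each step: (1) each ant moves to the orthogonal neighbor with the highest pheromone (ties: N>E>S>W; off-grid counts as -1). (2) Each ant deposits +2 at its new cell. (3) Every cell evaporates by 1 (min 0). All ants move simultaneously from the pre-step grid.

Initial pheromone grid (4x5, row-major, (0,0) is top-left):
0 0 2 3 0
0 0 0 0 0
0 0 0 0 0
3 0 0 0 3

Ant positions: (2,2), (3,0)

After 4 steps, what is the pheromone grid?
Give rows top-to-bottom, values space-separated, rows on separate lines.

After step 1: ants at (1,2),(2,0)
  0 0 1 2 0
  0 0 1 0 0
  1 0 0 0 0
  2 0 0 0 2
After step 2: ants at (0,2),(3,0)
  0 0 2 1 0
  0 0 0 0 0
  0 0 0 0 0
  3 0 0 0 1
After step 3: ants at (0,3),(2,0)
  0 0 1 2 0
  0 0 0 0 0
  1 0 0 0 0
  2 0 0 0 0
After step 4: ants at (0,2),(3,0)
  0 0 2 1 0
  0 0 0 0 0
  0 0 0 0 0
  3 0 0 0 0

0 0 2 1 0
0 0 0 0 0
0 0 0 0 0
3 0 0 0 0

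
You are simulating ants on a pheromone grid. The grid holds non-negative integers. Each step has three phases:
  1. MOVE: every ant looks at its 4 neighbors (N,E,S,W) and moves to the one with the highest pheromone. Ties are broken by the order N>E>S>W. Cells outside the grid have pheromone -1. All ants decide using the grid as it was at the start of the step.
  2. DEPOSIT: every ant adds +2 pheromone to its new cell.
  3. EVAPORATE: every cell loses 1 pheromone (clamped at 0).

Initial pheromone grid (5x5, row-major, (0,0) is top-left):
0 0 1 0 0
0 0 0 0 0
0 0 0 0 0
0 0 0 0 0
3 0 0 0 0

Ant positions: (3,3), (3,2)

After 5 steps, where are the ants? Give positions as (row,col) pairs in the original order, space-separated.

Step 1: ant0:(3,3)->N->(2,3) | ant1:(3,2)->N->(2,2)
  grid max=2 at (4,0)
Step 2: ant0:(2,3)->W->(2,2) | ant1:(2,2)->E->(2,3)
  grid max=2 at (2,2)
Step 3: ant0:(2,2)->E->(2,3) | ant1:(2,3)->W->(2,2)
  grid max=3 at (2,2)
Step 4: ant0:(2,3)->W->(2,2) | ant1:(2,2)->E->(2,3)
  grid max=4 at (2,2)
Step 5: ant0:(2,2)->E->(2,3) | ant1:(2,3)->W->(2,2)
  grid max=5 at (2,2)

(2,3) (2,2)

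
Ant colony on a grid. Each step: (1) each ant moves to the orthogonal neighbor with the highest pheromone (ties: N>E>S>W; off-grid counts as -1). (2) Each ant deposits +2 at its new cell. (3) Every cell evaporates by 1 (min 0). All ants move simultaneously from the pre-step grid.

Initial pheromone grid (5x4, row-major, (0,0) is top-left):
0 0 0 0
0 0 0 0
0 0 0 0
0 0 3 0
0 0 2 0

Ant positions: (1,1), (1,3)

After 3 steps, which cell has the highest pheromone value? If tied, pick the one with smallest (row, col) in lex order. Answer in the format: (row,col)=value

Step 1: ant0:(1,1)->N->(0,1) | ant1:(1,3)->N->(0,3)
  grid max=2 at (3,2)
Step 2: ant0:(0,1)->E->(0,2) | ant1:(0,3)->S->(1,3)
  grid max=1 at (0,2)
Step 3: ant0:(0,2)->E->(0,3) | ant1:(1,3)->N->(0,3)
  grid max=3 at (0,3)
Final grid:
  0 0 0 3
  0 0 0 0
  0 0 0 0
  0 0 0 0
  0 0 0 0
Max pheromone 3 at (0,3)

Answer: (0,3)=3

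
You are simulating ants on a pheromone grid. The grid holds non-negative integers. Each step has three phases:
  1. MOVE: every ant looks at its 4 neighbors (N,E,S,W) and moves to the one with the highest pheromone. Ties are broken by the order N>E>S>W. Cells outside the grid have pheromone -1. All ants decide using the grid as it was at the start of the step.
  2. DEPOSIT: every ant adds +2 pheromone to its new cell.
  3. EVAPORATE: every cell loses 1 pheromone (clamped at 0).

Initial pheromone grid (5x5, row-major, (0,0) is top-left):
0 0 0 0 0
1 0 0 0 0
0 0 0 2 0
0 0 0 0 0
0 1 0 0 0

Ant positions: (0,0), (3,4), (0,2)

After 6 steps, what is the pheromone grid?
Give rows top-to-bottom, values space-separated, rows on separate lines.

After step 1: ants at (1,0),(2,4),(0,3)
  0 0 0 1 0
  2 0 0 0 0
  0 0 0 1 1
  0 0 0 0 0
  0 0 0 0 0
After step 2: ants at (0,0),(2,3),(0,4)
  1 0 0 0 1
  1 0 0 0 0
  0 0 0 2 0
  0 0 0 0 0
  0 0 0 0 0
After step 3: ants at (1,0),(1,3),(1,4)
  0 0 0 0 0
  2 0 0 1 1
  0 0 0 1 0
  0 0 0 0 0
  0 0 0 0 0
After step 4: ants at (0,0),(1,4),(1,3)
  1 0 0 0 0
  1 0 0 2 2
  0 0 0 0 0
  0 0 0 0 0
  0 0 0 0 0
After step 5: ants at (1,0),(1,3),(1,4)
  0 0 0 0 0
  2 0 0 3 3
  0 0 0 0 0
  0 0 0 0 0
  0 0 0 0 0
After step 6: ants at (0,0),(1,4),(1,3)
  1 0 0 0 0
  1 0 0 4 4
  0 0 0 0 0
  0 0 0 0 0
  0 0 0 0 0

1 0 0 0 0
1 0 0 4 4
0 0 0 0 0
0 0 0 0 0
0 0 0 0 0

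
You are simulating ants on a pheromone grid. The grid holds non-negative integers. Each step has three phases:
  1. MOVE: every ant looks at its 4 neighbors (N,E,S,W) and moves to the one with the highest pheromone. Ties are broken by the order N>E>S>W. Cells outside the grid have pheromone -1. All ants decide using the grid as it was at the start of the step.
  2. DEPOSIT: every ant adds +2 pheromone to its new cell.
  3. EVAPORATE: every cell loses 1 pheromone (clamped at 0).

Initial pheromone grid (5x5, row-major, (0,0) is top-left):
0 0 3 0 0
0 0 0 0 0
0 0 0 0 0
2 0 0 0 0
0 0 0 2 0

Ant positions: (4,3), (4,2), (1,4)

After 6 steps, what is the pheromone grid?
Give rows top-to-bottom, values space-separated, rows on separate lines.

After step 1: ants at (3,3),(4,3),(0,4)
  0 0 2 0 1
  0 0 0 0 0
  0 0 0 0 0
  1 0 0 1 0
  0 0 0 3 0
After step 2: ants at (4,3),(3,3),(1,4)
  0 0 1 0 0
  0 0 0 0 1
  0 0 0 0 0
  0 0 0 2 0
  0 0 0 4 0
After step 3: ants at (3,3),(4,3),(0,4)
  0 0 0 0 1
  0 0 0 0 0
  0 0 0 0 0
  0 0 0 3 0
  0 0 0 5 0
After step 4: ants at (4,3),(3,3),(1,4)
  0 0 0 0 0
  0 0 0 0 1
  0 0 0 0 0
  0 0 0 4 0
  0 0 0 6 0
After step 5: ants at (3,3),(4,3),(0,4)
  0 0 0 0 1
  0 0 0 0 0
  0 0 0 0 0
  0 0 0 5 0
  0 0 0 7 0
After step 6: ants at (4,3),(3,3),(1,4)
  0 0 0 0 0
  0 0 0 0 1
  0 0 0 0 0
  0 0 0 6 0
  0 0 0 8 0

0 0 0 0 0
0 0 0 0 1
0 0 0 0 0
0 0 0 6 0
0 0 0 8 0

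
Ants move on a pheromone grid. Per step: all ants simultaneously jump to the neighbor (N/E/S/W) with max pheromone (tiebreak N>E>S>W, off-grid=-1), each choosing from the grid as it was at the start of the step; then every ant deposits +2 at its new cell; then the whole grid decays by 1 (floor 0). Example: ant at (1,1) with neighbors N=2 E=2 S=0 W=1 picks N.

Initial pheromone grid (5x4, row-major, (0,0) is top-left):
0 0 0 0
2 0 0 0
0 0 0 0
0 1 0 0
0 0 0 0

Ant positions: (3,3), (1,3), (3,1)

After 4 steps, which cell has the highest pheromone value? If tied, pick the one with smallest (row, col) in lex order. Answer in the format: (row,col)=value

Step 1: ant0:(3,3)->N->(2,3) | ant1:(1,3)->N->(0,3) | ant2:(3,1)->N->(2,1)
  grid max=1 at (0,3)
Step 2: ant0:(2,3)->N->(1,3) | ant1:(0,3)->S->(1,3) | ant2:(2,1)->N->(1,1)
  grid max=3 at (1,3)
Step 3: ant0:(1,3)->N->(0,3) | ant1:(1,3)->N->(0,3) | ant2:(1,1)->N->(0,1)
  grid max=3 at (0,3)
Step 4: ant0:(0,3)->S->(1,3) | ant1:(0,3)->S->(1,3) | ant2:(0,1)->E->(0,2)
  grid max=5 at (1,3)
Final grid:
  0 0 1 2
  0 0 0 5
  0 0 0 0
  0 0 0 0
  0 0 0 0
Max pheromone 5 at (1,3)

Answer: (1,3)=5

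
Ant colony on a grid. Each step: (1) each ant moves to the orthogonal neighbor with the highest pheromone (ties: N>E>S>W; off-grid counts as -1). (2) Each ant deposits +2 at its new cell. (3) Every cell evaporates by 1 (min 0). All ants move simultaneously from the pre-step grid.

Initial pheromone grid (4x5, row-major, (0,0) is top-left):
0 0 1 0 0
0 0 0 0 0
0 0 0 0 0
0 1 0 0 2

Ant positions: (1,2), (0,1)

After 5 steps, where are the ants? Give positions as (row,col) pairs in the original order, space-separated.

Step 1: ant0:(1,2)->N->(0,2) | ant1:(0,1)->E->(0,2)
  grid max=4 at (0,2)
Step 2: ant0:(0,2)->E->(0,3) | ant1:(0,2)->E->(0,3)
  grid max=3 at (0,2)
Step 3: ant0:(0,3)->W->(0,2) | ant1:(0,3)->W->(0,2)
  grid max=6 at (0,2)
Step 4: ant0:(0,2)->E->(0,3) | ant1:(0,2)->E->(0,3)
  grid max=5 at (0,2)
Step 5: ant0:(0,3)->W->(0,2) | ant1:(0,3)->W->(0,2)
  grid max=8 at (0,2)

(0,2) (0,2)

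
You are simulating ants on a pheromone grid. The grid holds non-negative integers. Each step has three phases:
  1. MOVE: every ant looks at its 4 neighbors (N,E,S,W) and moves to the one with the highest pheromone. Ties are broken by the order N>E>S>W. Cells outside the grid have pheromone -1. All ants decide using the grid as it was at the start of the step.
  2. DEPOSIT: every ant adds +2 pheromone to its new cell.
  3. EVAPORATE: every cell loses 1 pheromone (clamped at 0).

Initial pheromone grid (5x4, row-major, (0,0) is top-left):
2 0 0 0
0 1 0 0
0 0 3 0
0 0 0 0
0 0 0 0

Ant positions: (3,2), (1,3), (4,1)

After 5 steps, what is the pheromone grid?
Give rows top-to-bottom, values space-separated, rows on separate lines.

After step 1: ants at (2,2),(0,3),(3,1)
  1 0 0 1
  0 0 0 0
  0 0 4 0
  0 1 0 0
  0 0 0 0
After step 2: ants at (1,2),(1,3),(2,1)
  0 0 0 0
  0 0 1 1
  0 1 3 0
  0 0 0 0
  0 0 0 0
After step 3: ants at (2,2),(1,2),(2,2)
  0 0 0 0
  0 0 2 0
  0 0 6 0
  0 0 0 0
  0 0 0 0
After step 4: ants at (1,2),(2,2),(1,2)
  0 0 0 0
  0 0 5 0
  0 0 7 0
  0 0 0 0
  0 0 0 0
After step 5: ants at (2,2),(1,2),(2,2)
  0 0 0 0
  0 0 6 0
  0 0 10 0
  0 0 0 0
  0 0 0 0

0 0 0 0
0 0 6 0
0 0 10 0
0 0 0 0
0 0 0 0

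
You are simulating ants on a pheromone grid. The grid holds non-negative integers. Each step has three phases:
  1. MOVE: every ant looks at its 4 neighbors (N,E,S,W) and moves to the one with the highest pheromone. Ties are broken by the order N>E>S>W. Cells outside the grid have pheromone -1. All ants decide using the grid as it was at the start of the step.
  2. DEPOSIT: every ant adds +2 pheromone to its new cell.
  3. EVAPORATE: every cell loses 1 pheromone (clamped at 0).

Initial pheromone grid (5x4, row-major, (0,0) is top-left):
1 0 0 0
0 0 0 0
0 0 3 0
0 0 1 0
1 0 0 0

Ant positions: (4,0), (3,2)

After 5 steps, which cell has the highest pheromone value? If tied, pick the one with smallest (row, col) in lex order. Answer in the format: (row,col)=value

Step 1: ant0:(4,0)->N->(3,0) | ant1:(3,2)->N->(2,2)
  grid max=4 at (2,2)
Step 2: ant0:(3,0)->N->(2,0) | ant1:(2,2)->N->(1,2)
  grid max=3 at (2,2)
Step 3: ant0:(2,0)->N->(1,0) | ant1:(1,2)->S->(2,2)
  grid max=4 at (2,2)
Step 4: ant0:(1,0)->N->(0,0) | ant1:(2,2)->N->(1,2)
  grid max=3 at (2,2)
Step 5: ant0:(0,0)->E->(0,1) | ant1:(1,2)->S->(2,2)
  grid max=4 at (2,2)
Final grid:
  0 1 0 0
  0 0 0 0
  0 0 4 0
  0 0 0 0
  0 0 0 0
Max pheromone 4 at (2,2)

Answer: (2,2)=4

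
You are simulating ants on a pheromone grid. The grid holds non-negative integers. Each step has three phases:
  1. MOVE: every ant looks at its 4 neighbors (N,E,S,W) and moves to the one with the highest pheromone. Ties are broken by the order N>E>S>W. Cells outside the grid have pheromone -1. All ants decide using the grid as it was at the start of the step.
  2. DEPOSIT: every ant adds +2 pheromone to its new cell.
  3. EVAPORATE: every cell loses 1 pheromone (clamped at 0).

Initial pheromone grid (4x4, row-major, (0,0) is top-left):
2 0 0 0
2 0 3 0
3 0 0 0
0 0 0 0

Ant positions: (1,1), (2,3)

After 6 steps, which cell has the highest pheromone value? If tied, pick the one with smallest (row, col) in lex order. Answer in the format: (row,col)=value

Answer: (1,2)=9

Derivation:
Step 1: ant0:(1,1)->E->(1,2) | ant1:(2,3)->N->(1,3)
  grid max=4 at (1,2)
Step 2: ant0:(1,2)->E->(1,3) | ant1:(1,3)->W->(1,2)
  grid max=5 at (1,2)
Step 3: ant0:(1,3)->W->(1,2) | ant1:(1,2)->E->(1,3)
  grid max=6 at (1,2)
Step 4: ant0:(1,2)->E->(1,3) | ant1:(1,3)->W->(1,2)
  grid max=7 at (1,2)
Step 5: ant0:(1,3)->W->(1,2) | ant1:(1,2)->E->(1,3)
  grid max=8 at (1,2)
Step 6: ant0:(1,2)->E->(1,3) | ant1:(1,3)->W->(1,2)
  grid max=9 at (1,2)
Final grid:
  0 0 0 0
  0 0 9 6
  0 0 0 0
  0 0 0 0
Max pheromone 9 at (1,2)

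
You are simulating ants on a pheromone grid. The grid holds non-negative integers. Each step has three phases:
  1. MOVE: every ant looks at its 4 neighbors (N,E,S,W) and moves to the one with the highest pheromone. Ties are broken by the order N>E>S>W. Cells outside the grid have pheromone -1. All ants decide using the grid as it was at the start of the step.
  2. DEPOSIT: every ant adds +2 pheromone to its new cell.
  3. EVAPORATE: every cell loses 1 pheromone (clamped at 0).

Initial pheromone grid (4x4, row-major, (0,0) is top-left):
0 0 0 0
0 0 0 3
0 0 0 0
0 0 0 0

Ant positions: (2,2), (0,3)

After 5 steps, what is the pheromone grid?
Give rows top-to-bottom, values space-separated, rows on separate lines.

After step 1: ants at (1,2),(1,3)
  0 0 0 0
  0 0 1 4
  0 0 0 0
  0 0 0 0
After step 2: ants at (1,3),(1,2)
  0 0 0 0
  0 0 2 5
  0 0 0 0
  0 0 0 0
After step 3: ants at (1,2),(1,3)
  0 0 0 0
  0 0 3 6
  0 0 0 0
  0 0 0 0
After step 4: ants at (1,3),(1,2)
  0 0 0 0
  0 0 4 7
  0 0 0 0
  0 0 0 0
After step 5: ants at (1,2),(1,3)
  0 0 0 0
  0 0 5 8
  0 0 0 0
  0 0 0 0

0 0 0 0
0 0 5 8
0 0 0 0
0 0 0 0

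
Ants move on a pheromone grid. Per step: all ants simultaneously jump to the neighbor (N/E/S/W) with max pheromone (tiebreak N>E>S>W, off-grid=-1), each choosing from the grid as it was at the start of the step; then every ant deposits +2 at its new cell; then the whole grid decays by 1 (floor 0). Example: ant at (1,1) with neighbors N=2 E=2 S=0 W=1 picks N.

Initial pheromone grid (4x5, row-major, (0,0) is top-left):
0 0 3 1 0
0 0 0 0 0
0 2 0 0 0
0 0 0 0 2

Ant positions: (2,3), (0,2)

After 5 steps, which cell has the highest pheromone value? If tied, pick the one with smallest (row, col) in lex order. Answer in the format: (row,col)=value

Answer: (0,2)=6

Derivation:
Step 1: ant0:(2,3)->N->(1,3) | ant1:(0,2)->E->(0,3)
  grid max=2 at (0,2)
Step 2: ant0:(1,3)->N->(0,3) | ant1:(0,3)->W->(0,2)
  grid max=3 at (0,2)
Step 3: ant0:(0,3)->W->(0,2) | ant1:(0,2)->E->(0,3)
  grid max=4 at (0,2)
Step 4: ant0:(0,2)->E->(0,3) | ant1:(0,3)->W->(0,2)
  grid max=5 at (0,2)
Step 5: ant0:(0,3)->W->(0,2) | ant1:(0,2)->E->(0,3)
  grid max=6 at (0,2)
Final grid:
  0 0 6 6 0
  0 0 0 0 0
  0 0 0 0 0
  0 0 0 0 0
Max pheromone 6 at (0,2)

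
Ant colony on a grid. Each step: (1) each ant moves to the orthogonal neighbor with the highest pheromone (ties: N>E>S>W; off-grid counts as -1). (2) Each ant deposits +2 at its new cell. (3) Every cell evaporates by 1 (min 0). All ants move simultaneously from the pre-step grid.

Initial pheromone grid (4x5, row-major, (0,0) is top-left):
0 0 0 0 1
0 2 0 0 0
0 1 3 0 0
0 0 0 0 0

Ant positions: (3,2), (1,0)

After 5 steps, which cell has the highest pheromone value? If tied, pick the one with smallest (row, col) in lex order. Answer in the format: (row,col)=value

Answer: (2,2)=4

Derivation:
Step 1: ant0:(3,2)->N->(2,2) | ant1:(1,0)->E->(1,1)
  grid max=4 at (2,2)
Step 2: ant0:(2,2)->N->(1,2) | ant1:(1,1)->N->(0,1)
  grid max=3 at (2,2)
Step 3: ant0:(1,2)->S->(2,2) | ant1:(0,1)->S->(1,1)
  grid max=4 at (2,2)
Step 4: ant0:(2,2)->N->(1,2) | ant1:(1,1)->N->(0,1)
  grid max=3 at (2,2)
Step 5: ant0:(1,2)->S->(2,2) | ant1:(0,1)->S->(1,1)
  grid max=4 at (2,2)
Final grid:
  0 0 0 0 0
  0 3 0 0 0
  0 0 4 0 0
  0 0 0 0 0
Max pheromone 4 at (2,2)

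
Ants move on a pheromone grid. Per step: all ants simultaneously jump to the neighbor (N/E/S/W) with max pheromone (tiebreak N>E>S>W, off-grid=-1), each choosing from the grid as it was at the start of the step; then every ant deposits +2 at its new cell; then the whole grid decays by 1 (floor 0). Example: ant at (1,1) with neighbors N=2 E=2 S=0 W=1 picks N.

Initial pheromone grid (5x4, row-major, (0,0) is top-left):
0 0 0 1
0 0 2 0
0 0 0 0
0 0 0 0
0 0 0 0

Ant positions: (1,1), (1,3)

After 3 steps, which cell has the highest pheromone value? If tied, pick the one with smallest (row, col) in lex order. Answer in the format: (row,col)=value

Step 1: ant0:(1,1)->E->(1,2) | ant1:(1,3)->W->(1,2)
  grid max=5 at (1,2)
Step 2: ant0:(1,2)->N->(0,2) | ant1:(1,2)->N->(0,2)
  grid max=4 at (1,2)
Step 3: ant0:(0,2)->S->(1,2) | ant1:(0,2)->S->(1,2)
  grid max=7 at (1,2)
Final grid:
  0 0 2 0
  0 0 7 0
  0 0 0 0
  0 0 0 0
  0 0 0 0
Max pheromone 7 at (1,2)

Answer: (1,2)=7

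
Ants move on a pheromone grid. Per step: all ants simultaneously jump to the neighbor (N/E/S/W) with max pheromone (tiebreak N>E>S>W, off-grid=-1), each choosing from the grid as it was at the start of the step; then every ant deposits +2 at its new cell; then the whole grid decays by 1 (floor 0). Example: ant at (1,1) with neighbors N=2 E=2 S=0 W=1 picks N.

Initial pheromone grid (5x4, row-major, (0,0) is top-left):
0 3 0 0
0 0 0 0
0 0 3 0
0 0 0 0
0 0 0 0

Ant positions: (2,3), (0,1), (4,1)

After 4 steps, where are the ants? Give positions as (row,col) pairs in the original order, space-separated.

Step 1: ant0:(2,3)->W->(2,2) | ant1:(0,1)->E->(0,2) | ant2:(4,1)->N->(3,1)
  grid max=4 at (2,2)
Step 2: ant0:(2,2)->N->(1,2) | ant1:(0,2)->W->(0,1) | ant2:(3,1)->N->(2,1)
  grid max=3 at (0,1)
Step 3: ant0:(1,2)->S->(2,2) | ant1:(0,1)->E->(0,2) | ant2:(2,1)->E->(2,2)
  grid max=6 at (2,2)
Step 4: ant0:(2,2)->N->(1,2) | ant1:(0,2)->W->(0,1) | ant2:(2,2)->N->(1,2)
  grid max=5 at (2,2)

(1,2) (0,1) (1,2)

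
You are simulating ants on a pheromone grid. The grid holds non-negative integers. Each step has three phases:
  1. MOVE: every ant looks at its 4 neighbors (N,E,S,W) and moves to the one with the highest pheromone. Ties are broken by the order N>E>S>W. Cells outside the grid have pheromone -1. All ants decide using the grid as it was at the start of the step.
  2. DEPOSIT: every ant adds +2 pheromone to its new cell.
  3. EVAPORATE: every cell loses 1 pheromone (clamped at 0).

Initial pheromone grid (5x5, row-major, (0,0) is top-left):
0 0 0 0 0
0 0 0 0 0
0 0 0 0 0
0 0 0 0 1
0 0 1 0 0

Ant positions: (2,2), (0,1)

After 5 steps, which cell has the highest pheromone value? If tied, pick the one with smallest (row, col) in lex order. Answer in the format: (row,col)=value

Step 1: ant0:(2,2)->N->(1,2) | ant1:(0,1)->E->(0,2)
  grid max=1 at (0,2)
Step 2: ant0:(1,2)->N->(0,2) | ant1:(0,2)->S->(1,2)
  grid max=2 at (0,2)
Step 3: ant0:(0,2)->S->(1,2) | ant1:(1,2)->N->(0,2)
  grid max=3 at (0,2)
Step 4: ant0:(1,2)->N->(0,2) | ant1:(0,2)->S->(1,2)
  grid max=4 at (0,2)
Step 5: ant0:(0,2)->S->(1,2) | ant1:(1,2)->N->(0,2)
  grid max=5 at (0,2)
Final grid:
  0 0 5 0 0
  0 0 5 0 0
  0 0 0 0 0
  0 0 0 0 0
  0 0 0 0 0
Max pheromone 5 at (0,2)

Answer: (0,2)=5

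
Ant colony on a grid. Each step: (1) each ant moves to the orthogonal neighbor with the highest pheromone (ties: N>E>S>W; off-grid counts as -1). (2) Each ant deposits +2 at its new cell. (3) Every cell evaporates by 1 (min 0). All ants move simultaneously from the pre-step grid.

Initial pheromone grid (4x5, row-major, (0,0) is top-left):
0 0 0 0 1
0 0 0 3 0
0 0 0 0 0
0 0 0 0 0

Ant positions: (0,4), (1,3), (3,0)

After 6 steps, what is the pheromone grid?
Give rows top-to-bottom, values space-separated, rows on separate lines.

After step 1: ants at (1,4),(0,3),(2,0)
  0 0 0 1 0
  0 0 0 2 1
  1 0 0 0 0
  0 0 0 0 0
After step 2: ants at (1,3),(1,3),(1,0)
  0 0 0 0 0
  1 0 0 5 0
  0 0 0 0 0
  0 0 0 0 0
After step 3: ants at (0,3),(0,3),(0,0)
  1 0 0 3 0
  0 0 0 4 0
  0 0 0 0 0
  0 0 0 0 0
After step 4: ants at (1,3),(1,3),(0,1)
  0 1 0 2 0
  0 0 0 7 0
  0 0 0 0 0
  0 0 0 0 0
After step 5: ants at (0,3),(0,3),(0,2)
  0 0 1 5 0
  0 0 0 6 0
  0 0 0 0 0
  0 0 0 0 0
After step 6: ants at (1,3),(1,3),(0,3)
  0 0 0 6 0
  0 0 0 9 0
  0 0 0 0 0
  0 0 0 0 0

0 0 0 6 0
0 0 0 9 0
0 0 0 0 0
0 0 0 0 0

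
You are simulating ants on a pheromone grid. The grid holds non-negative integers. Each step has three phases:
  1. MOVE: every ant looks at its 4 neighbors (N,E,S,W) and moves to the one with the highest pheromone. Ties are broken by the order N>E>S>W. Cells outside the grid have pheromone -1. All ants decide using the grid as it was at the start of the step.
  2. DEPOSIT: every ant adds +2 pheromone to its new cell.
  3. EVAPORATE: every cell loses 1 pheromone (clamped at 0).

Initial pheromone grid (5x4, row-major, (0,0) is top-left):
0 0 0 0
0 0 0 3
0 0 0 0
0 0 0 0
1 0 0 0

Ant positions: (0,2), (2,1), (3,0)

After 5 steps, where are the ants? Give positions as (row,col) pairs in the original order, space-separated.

Step 1: ant0:(0,2)->E->(0,3) | ant1:(2,1)->N->(1,1) | ant2:(3,0)->S->(4,0)
  grid max=2 at (1,3)
Step 2: ant0:(0,3)->S->(1,3) | ant1:(1,1)->N->(0,1) | ant2:(4,0)->N->(3,0)
  grid max=3 at (1,3)
Step 3: ant0:(1,3)->N->(0,3) | ant1:(0,1)->E->(0,2) | ant2:(3,0)->S->(4,0)
  grid max=2 at (1,3)
Step 4: ant0:(0,3)->S->(1,3) | ant1:(0,2)->E->(0,3) | ant2:(4,0)->N->(3,0)
  grid max=3 at (1,3)
Step 5: ant0:(1,3)->N->(0,3) | ant1:(0,3)->S->(1,3) | ant2:(3,0)->S->(4,0)
  grid max=4 at (1,3)

(0,3) (1,3) (4,0)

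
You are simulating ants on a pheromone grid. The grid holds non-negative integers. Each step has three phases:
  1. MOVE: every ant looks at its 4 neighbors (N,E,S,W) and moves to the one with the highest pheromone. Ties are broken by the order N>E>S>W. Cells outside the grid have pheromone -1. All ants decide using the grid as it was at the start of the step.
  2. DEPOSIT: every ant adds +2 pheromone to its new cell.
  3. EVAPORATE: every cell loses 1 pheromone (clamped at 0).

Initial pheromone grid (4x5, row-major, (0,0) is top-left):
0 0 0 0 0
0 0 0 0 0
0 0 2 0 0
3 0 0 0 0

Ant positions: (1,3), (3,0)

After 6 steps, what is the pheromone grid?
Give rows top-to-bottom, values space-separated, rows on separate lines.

After step 1: ants at (0,3),(2,0)
  0 0 0 1 0
  0 0 0 0 0
  1 0 1 0 0
  2 0 0 0 0
After step 2: ants at (0,4),(3,0)
  0 0 0 0 1
  0 0 0 0 0
  0 0 0 0 0
  3 0 0 0 0
After step 3: ants at (1,4),(2,0)
  0 0 0 0 0
  0 0 0 0 1
  1 0 0 0 0
  2 0 0 0 0
After step 4: ants at (0,4),(3,0)
  0 0 0 0 1
  0 0 0 0 0
  0 0 0 0 0
  3 0 0 0 0
After step 5: ants at (1,4),(2,0)
  0 0 0 0 0
  0 0 0 0 1
  1 0 0 0 0
  2 0 0 0 0
After step 6: ants at (0,4),(3,0)
  0 0 0 0 1
  0 0 0 0 0
  0 0 0 0 0
  3 0 0 0 0

0 0 0 0 1
0 0 0 0 0
0 0 0 0 0
3 0 0 0 0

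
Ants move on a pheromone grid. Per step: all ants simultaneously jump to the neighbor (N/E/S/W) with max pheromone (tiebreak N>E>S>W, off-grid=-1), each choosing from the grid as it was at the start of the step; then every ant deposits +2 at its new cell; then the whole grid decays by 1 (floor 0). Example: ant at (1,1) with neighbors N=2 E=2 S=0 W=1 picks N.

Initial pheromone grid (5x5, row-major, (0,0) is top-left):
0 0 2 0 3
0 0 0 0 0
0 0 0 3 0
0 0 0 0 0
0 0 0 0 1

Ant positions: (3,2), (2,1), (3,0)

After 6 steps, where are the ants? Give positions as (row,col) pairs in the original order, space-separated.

Step 1: ant0:(3,2)->N->(2,2) | ant1:(2,1)->N->(1,1) | ant2:(3,0)->N->(2,0)
  grid max=2 at (0,4)
Step 2: ant0:(2,2)->E->(2,3) | ant1:(1,1)->N->(0,1) | ant2:(2,0)->N->(1,0)
  grid max=3 at (2,3)
Step 3: ant0:(2,3)->N->(1,3) | ant1:(0,1)->E->(0,2) | ant2:(1,0)->N->(0,0)
  grid max=2 at (2,3)
Step 4: ant0:(1,3)->S->(2,3) | ant1:(0,2)->E->(0,3) | ant2:(0,0)->E->(0,1)
  grid max=3 at (2,3)
Step 5: ant0:(2,3)->N->(1,3) | ant1:(0,3)->E->(0,4) | ant2:(0,1)->E->(0,2)
  grid max=2 at (2,3)
Step 6: ant0:(1,3)->S->(2,3) | ant1:(0,4)->S->(1,4) | ant2:(0,2)->E->(0,3)
  grid max=3 at (2,3)

(2,3) (1,4) (0,3)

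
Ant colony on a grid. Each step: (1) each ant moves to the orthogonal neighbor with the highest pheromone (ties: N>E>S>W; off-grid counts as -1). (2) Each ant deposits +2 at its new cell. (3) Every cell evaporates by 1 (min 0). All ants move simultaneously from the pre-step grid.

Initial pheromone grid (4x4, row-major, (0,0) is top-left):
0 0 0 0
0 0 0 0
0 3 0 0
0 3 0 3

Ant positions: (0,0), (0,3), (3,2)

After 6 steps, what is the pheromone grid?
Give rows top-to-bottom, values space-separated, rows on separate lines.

After step 1: ants at (0,1),(1,3),(3,3)
  0 1 0 0
  0 0 0 1
  0 2 0 0
  0 2 0 4
After step 2: ants at (0,2),(0,3),(2,3)
  0 0 1 1
  0 0 0 0
  0 1 0 1
  0 1 0 3
After step 3: ants at (0,3),(0,2),(3,3)
  0 0 2 2
  0 0 0 0
  0 0 0 0
  0 0 0 4
After step 4: ants at (0,2),(0,3),(2,3)
  0 0 3 3
  0 0 0 0
  0 0 0 1
  0 0 0 3
After step 5: ants at (0,3),(0,2),(3,3)
  0 0 4 4
  0 0 0 0
  0 0 0 0
  0 0 0 4
After step 6: ants at (0,2),(0,3),(2,3)
  0 0 5 5
  0 0 0 0
  0 0 0 1
  0 0 0 3

0 0 5 5
0 0 0 0
0 0 0 1
0 0 0 3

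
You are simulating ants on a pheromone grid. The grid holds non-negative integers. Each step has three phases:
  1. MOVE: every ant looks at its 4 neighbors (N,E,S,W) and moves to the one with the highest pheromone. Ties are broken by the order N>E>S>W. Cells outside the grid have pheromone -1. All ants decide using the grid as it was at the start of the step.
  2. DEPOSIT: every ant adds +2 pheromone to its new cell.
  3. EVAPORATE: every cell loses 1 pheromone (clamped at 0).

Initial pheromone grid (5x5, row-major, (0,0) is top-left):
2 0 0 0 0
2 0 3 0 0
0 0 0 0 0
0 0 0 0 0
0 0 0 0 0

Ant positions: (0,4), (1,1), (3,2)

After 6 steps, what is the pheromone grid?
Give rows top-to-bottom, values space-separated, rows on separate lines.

After step 1: ants at (1,4),(1,2),(2,2)
  1 0 0 0 0
  1 0 4 0 1
  0 0 1 0 0
  0 0 0 0 0
  0 0 0 0 0
After step 2: ants at (0,4),(2,2),(1,2)
  0 0 0 0 1
  0 0 5 0 0
  0 0 2 0 0
  0 0 0 0 0
  0 0 0 0 0
After step 3: ants at (1,4),(1,2),(2,2)
  0 0 0 0 0
  0 0 6 0 1
  0 0 3 0 0
  0 0 0 0 0
  0 0 0 0 0
After step 4: ants at (0,4),(2,2),(1,2)
  0 0 0 0 1
  0 0 7 0 0
  0 0 4 0 0
  0 0 0 0 0
  0 0 0 0 0
After step 5: ants at (1,4),(1,2),(2,2)
  0 0 0 0 0
  0 0 8 0 1
  0 0 5 0 0
  0 0 0 0 0
  0 0 0 0 0
After step 6: ants at (0,4),(2,2),(1,2)
  0 0 0 0 1
  0 0 9 0 0
  0 0 6 0 0
  0 0 0 0 0
  0 0 0 0 0

0 0 0 0 1
0 0 9 0 0
0 0 6 0 0
0 0 0 0 0
0 0 0 0 0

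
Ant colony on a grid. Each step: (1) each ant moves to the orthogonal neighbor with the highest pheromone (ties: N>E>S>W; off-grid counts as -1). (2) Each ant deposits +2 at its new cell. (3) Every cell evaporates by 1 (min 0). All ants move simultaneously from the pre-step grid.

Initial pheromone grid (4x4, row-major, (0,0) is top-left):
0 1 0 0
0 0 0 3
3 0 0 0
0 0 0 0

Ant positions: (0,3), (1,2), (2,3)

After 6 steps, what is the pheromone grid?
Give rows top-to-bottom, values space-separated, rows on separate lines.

After step 1: ants at (1,3),(1,3),(1,3)
  0 0 0 0
  0 0 0 8
  2 0 0 0
  0 0 0 0
After step 2: ants at (0,3),(0,3),(0,3)
  0 0 0 5
  0 0 0 7
  1 0 0 0
  0 0 0 0
After step 3: ants at (1,3),(1,3),(1,3)
  0 0 0 4
  0 0 0 12
  0 0 0 0
  0 0 0 0
After step 4: ants at (0,3),(0,3),(0,3)
  0 0 0 9
  0 0 0 11
  0 0 0 0
  0 0 0 0
After step 5: ants at (1,3),(1,3),(1,3)
  0 0 0 8
  0 0 0 16
  0 0 0 0
  0 0 0 0
After step 6: ants at (0,3),(0,3),(0,3)
  0 0 0 13
  0 0 0 15
  0 0 0 0
  0 0 0 0

0 0 0 13
0 0 0 15
0 0 0 0
0 0 0 0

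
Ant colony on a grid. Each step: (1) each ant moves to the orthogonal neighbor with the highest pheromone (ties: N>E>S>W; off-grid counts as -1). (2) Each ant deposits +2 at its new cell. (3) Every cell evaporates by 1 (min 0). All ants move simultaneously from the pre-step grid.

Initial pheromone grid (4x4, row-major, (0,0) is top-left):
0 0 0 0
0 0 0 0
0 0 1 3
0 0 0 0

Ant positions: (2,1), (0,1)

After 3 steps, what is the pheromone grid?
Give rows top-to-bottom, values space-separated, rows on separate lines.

After step 1: ants at (2,2),(0,2)
  0 0 1 0
  0 0 0 0
  0 0 2 2
  0 0 0 0
After step 2: ants at (2,3),(0,3)
  0 0 0 1
  0 0 0 0
  0 0 1 3
  0 0 0 0
After step 3: ants at (2,2),(1,3)
  0 0 0 0
  0 0 0 1
  0 0 2 2
  0 0 0 0

0 0 0 0
0 0 0 1
0 0 2 2
0 0 0 0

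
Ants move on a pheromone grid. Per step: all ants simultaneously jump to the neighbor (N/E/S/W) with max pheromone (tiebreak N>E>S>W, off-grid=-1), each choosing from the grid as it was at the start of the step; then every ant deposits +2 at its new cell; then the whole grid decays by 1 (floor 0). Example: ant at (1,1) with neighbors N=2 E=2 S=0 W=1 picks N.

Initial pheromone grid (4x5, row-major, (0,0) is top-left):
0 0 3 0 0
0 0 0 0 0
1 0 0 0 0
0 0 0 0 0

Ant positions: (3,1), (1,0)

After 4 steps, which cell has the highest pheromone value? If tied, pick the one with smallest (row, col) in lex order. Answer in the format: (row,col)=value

Answer: (2,0)=5

Derivation:
Step 1: ant0:(3,1)->N->(2,1) | ant1:(1,0)->S->(2,0)
  grid max=2 at (0,2)
Step 2: ant0:(2,1)->W->(2,0) | ant1:(2,0)->E->(2,1)
  grid max=3 at (2,0)
Step 3: ant0:(2,0)->E->(2,1) | ant1:(2,1)->W->(2,0)
  grid max=4 at (2,0)
Step 4: ant0:(2,1)->W->(2,0) | ant1:(2,0)->E->(2,1)
  grid max=5 at (2,0)
Final grid:
  0 0 0 0 0
  0 0 0 0 0
  5 4 0 0 0
  0 0 0 0 0
Max pheromone 5 at (2,0)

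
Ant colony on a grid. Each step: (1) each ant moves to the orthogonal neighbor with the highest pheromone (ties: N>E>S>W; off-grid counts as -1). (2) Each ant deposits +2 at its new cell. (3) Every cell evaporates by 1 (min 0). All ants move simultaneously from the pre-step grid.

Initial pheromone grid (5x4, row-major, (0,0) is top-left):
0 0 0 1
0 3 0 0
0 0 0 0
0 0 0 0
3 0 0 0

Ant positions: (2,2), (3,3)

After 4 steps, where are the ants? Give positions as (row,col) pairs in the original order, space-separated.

Step 1: ant0:(2,2)->N->(1,2) | ant1:(3,3)->N->(2,3)
  grid max=2 at (1,1)
Step 2: ant0:(1,2)->W->(1,1) | ant1:(2,3)->N->(1,3)
  grid max=3 at (1,1)
Step 3: ant0:(1,1)->N->(0,1) | ant1:(1,3)->N->(0,3)
  grid max=2 at (1,1)
Step 4: ant0:(0,1)->S->(1,1) | ant1:(0,3)->S->(1,3)
  grid max=3 at (1,1)

(1,1) (1,3)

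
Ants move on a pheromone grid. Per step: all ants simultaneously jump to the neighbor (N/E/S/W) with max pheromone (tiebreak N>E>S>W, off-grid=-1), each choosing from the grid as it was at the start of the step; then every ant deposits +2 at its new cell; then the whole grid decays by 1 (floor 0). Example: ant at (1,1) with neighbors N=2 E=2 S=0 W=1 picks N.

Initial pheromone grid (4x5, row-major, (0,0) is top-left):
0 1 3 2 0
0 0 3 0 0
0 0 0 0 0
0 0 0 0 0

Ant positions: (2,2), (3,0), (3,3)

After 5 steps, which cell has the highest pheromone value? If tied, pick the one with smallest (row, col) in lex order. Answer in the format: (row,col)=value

Answer: (1,2)=8

Derivation:
Step 1: ant0:(2,2)->N->(1,2) | ant1:(3,0)->N->(2,0) | ant2:(3,3)->N->(2,3)
  grid max=4 at (1,2)
Step 2: ant0:(1,2)->N->(0,2) | ant1:(2,0)->N->(1,0) | ant2:(2,3)->N->(1,3)
  grid max=3 at (0,2)
Step 3: ant0:(0,2)->S->(1,2) | ant1:(1,0)->N->(0,0) | ant2:(1,3)->W->(1,2)
  grid max=6 at (1,2)
Step 4: ant0:(1,2)->N->(0,2) | ant1:(0,0)->E->(0,1) | ant2:(1,2)->N->(0,2)
  grid max=5 at (0,2)
Step 5: ant0:(0,2)->S->(1,2) | ant1:(0,1)->E->(0,2) | ant2:(0,2)->S->(1,2)
  grid max=8 at (1,2)
Final grid:
  0 0 6 0 0
  0 0 8 0 0
  0 0 0 0 0
  0 0 0 0 0
Max pheromone 8 at (1,2)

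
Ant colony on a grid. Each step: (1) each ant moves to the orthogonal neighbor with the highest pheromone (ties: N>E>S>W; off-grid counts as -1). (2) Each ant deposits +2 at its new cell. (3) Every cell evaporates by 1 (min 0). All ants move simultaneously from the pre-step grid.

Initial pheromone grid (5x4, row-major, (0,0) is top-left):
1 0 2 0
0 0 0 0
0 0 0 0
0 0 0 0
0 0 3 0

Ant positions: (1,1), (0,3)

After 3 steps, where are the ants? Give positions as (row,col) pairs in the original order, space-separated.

Step 1: ant0:(1,1)->N->(0,1) | ant1:(0,3)->W->(0,2)
  grid max=3 at (0,2)
Step 2: ant0:(0,1)->E->(0,2) | ant1:(0,2)->W->(0,1)
  grid max=4 at (0,2)
Step 3: ant0:(0,2)->W->(0,1) | ant1:(0,1)->E->(0,2)
  grid max=5 at (0,2)

(0,1) (0,2)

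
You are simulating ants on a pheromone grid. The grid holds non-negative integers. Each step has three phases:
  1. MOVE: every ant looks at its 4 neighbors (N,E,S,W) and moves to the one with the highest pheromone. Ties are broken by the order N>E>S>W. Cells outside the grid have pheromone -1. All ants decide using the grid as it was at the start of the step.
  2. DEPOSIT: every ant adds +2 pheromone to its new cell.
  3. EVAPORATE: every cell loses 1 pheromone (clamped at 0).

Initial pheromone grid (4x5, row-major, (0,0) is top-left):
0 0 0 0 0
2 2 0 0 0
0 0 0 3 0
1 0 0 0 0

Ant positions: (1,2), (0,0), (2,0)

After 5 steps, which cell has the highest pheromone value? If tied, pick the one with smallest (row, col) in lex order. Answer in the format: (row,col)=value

Step 1: ant0:(1,2)->W->(1,1) | ant1:(0,0)->S->(1,0) | ant2:(2,0)->N->(1,0)
  grid max=5 at (1,0)
Step 2: ant0:(1,1)->W->(1,0) | ant1:(1,0)->E->(1,1) | ant2:(1,0)->E->(1,1)
  grid max=6 at (1,0)
Step 3: ant0:(1,0)->E->(1,1) | ant1:(1,1)->W->(1,0) | ant2:(1,1)->W->(1,0)
  grid max=9 at (1,0)
Step 4: ant0:(1,1)->W->(1,0) | ant1:(1,0)->E->(1,1) | ant2:(1,0)->E->(1,1)
  grid max=10 at (1,0)
Step 5: ant0:(1,0)->E->(1,1) | ant1:(1,1)->W->(1,0) | ant2:(1,1)->W->(1,0)
  grid max=13 at (1,0)
Final grid:
  0 0 0 0 0
  13 11 0 0 0
  0 0 0 0 0
  0 0 0 0 0
Max pheromone 13 at (1,0)

Answer: (1,0)=13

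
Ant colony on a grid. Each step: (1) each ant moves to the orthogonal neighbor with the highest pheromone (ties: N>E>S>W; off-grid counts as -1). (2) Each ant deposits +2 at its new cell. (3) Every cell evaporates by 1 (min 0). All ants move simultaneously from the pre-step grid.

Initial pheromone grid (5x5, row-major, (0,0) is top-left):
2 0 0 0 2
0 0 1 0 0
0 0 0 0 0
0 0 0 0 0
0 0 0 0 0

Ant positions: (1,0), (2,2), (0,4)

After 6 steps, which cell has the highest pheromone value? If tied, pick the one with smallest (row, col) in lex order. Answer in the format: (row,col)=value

Step 1: ant0:(1,0)->N->(0,0) | ant1:(2,2)->N->(1,2) | ant2:(0,4)->S->(1,4)
  grid max=3 at (0,0)
Step 2: ant0:(0,0)->E->(0,1) | ant1:(1,2)->N->(0,2) | ant2:(1,4)->N->(0,4)
  grid max=2 at (0,0)
Step 3: ant0:(0,1)->W->(0,0) | ant1:(0,2)->S->(1,2) | ant2:(0,4)->S->(1,4)
  grid max=3 at (0,0)
Step 4: ant0:(0,0)->E->(0,1) | ant1:(1,2)->N->(0,2) | ant2:(1,4)->N->(0,4)
  grid max=2 at (0,0)
Step 5: ant0:(0,1)->W->(0,0) | ant1:(0,2)->S->(1,2) | ant2:(0,4)->S->(1,4)
  grid max=3 at (0,0)
Step 6: ant0:(0,0)->E->(0,1) | ant1:(1,2)->N->(0,2) | ant2:(1,4)->N->(0,4)
  grid max=2 at (0,0)
Final grid:
  2 1 1 0 2
  0 0 1 0 0
  0 0 0 0 0
  0 0 0 0 0
  0 0 0 0 0
Max pheromone 2 at (0,0)

Answer: (0,0)=2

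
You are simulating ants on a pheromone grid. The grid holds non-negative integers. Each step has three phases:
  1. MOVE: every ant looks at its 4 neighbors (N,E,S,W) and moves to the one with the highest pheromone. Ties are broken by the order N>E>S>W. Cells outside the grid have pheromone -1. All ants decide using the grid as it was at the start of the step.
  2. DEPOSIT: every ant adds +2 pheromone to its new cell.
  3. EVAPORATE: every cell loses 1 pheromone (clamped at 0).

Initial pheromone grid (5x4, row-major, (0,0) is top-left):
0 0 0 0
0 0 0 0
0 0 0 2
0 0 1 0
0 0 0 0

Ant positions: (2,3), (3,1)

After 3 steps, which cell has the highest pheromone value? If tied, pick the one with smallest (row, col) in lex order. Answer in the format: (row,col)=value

Answer: (2,3)=3

Derivation:
Step 1: ant0:(2,3)->N->(1,3) | ant1:(3,1)->E->(3,2)
  grid max=2 at (3,2)
Step 2: ant0:(1,3)->S->(2,3) | ant1:(3,2)->N->(2,2)
  grid max=2 at (2,3)
Step 3: ant0:(2,3)->W->(2,2) | ant1:(2,2)->E->(2,3)
  grid max=3 at (2,3)
Final grid:
  0 0 0 0
  0 0 0 0
  0 0 2 3
  0 0 0 0
  0 0 0 0
Max pheromone 3 at (2,3)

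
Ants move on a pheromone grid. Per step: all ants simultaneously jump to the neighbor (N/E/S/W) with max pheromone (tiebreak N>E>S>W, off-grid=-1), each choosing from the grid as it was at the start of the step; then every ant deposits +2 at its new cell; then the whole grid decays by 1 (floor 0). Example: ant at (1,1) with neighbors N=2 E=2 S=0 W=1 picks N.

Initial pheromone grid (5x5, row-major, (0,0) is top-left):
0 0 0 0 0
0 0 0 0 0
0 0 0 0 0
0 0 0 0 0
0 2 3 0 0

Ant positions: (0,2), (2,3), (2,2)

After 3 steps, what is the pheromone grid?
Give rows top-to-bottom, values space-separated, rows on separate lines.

After step 1: ants at (0,3),(1,3),(1,2)
  0 0 0 1 0
  0 0 1 1 0
  0 0 0 0 0
  0 0 0 0 0
  0 1 2 0 0
After step 2: ants at (1,3),(0,3),(1,3)
  0 0 0 2 0
  0 0 0 4 0
  0 0 0 0 0
  0 0 0 0 0
  0 0 1 0 0
After step 3: ants at (0,3),(1,3),(0,3)
  0 0 0 5 0
  0 0 0 5 0
  0 0 0 0 0
  0 0 0 0 0
  0 0 0 0 0

0 0 0 5 0
0 0 0 5 0
0 0 0 0 0
0 0 0 0 0
0 0 0 0 0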